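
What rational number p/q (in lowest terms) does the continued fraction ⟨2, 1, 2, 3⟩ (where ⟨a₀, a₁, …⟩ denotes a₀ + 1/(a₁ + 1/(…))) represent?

27/10

Starting at the tail and folding back:
Start with 3.
2 + 1/(3/1) = 2 + 1/3 = 7/3
1 + 1/(7/3) = 1 + 3/7 = 10/7
2 + 1/(10/7) = 2 + 7/10 = 27/10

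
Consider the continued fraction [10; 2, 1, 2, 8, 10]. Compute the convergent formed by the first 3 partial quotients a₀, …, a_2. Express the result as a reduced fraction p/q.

31/3

Work from the innermost term outward:
Start with 1.
2 + 1/(1/1) = 2 + 1/1 = 3/1
10 + 1/(3/1) = 10 + 1/3 = 31/3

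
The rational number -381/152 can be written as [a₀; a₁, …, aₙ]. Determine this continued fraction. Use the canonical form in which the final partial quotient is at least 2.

-381 = -3·152 + 75, so a_0 = -3
152 = 2·75 + 2, so a_1 = 2
75 = 37·2 + 1, so a_2 = 37
2 = 2·1 + 0, so a_3 = 2

[-3; 2, 37, 2]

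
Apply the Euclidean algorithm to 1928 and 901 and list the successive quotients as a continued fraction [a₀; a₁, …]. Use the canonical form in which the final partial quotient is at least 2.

1928 ÷ 901 → quotient 2, remainder 126
901 ÷ 126 → quotient 7, remainder 19
126 ÷ 19 → quotient 6, remainder 12
19 ÷ 12 → quotient 1, remainder 7
12 ÷ 7 → quotient 1, remainder 5
7 ÷ 5 → quotient 1, remainder 2
5 ÷ 2 → quotient 2, remainder 1
2 ÷ 1 → quotient 2, remainder 0

[2; 7, 6, 1, 1, 1, 2, 2]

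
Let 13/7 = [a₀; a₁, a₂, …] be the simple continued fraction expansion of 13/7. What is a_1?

1

Repeatedly divide and take the remainder:
⌊13/7⌋ = 1, remainder 6
⌊7/6⌋ = 1, remainder 1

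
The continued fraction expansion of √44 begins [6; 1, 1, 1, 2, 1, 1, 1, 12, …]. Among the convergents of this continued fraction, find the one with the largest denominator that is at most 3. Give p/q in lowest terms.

20/3

a_0 = 6: 6/1  (≤ bound)
a_1 = 1: 7/1  (≤ bound)
a_2 = 1: 13/2  (≤ bound)
a_3 = 1: 20/3  (≤ bound)
a_4 = 2: 53/8  (> 3, stop)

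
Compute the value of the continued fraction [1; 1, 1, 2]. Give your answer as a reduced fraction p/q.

Start with 2.
1 + 1/(2/1) = 1 + 1/2 = 3/2
1 + 1/(3/2) = 1 + 2/3 = 5/3
1 + 1/(5/3) = 1 + 3/5 = 8/5

8/5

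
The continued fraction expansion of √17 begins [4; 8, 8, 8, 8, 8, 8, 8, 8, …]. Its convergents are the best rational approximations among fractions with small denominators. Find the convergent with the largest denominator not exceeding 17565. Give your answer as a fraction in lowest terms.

17684/4289

a_0 = 4: 4/1  (≤ bound)
a_1 = 8: 33/8  (≤ bound)
a_2 = 8: 268/65  (≤ bound)
a_3 = 8: 2177/528  (≤ bound)
a_4 = 8: 17684/4289  (≤ bound)
a_5 = 8: 143649/34840  (> 17565, stop)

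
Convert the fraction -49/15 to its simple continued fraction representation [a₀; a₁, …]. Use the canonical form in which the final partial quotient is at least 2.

Apply division with remainder until the remainder is 0:
-49 ÷ 15 → quotient -4, remainder 11
15 ÷ 11 → quotient 1, remainder 4
11 ÷ 4 → quotient 2, remainder 3
4 ÷ 3 → quotient 1, remainder 1
3 ÷ 1 → quotient 3, remainder 0

[-4; 1, 2, 1, 3]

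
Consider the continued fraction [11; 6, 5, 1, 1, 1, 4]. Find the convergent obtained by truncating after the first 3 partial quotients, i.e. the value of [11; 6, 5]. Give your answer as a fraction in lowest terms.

346/31

Start with 5.
6 + 1/(5/1) = 6 + 1/5 = 31/5
11 + 1/(31/5) = 11 + 5/31 = 346/31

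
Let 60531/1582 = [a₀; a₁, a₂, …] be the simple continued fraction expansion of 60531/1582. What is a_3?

⌊60531/1582⌋ = 38, remainder 415
⌊1582/415⌋ = 3, remainder 337
⌊415/337⌋ = 1, remainder 78
⌊337/78⌋ = 4, remainder 25

4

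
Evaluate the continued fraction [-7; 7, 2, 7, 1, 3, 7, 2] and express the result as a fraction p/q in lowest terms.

a_0 = -7: -7/1
a_1 = 7: -48/7
a_2 = 2: -103/15
a_3 = 7: -769/112
a_4 = 1: -872/127
a_5 = 3: -3385/493
a_6 = 7: -24567/3578
a_7 = 2: -52519/7649

-52519/7649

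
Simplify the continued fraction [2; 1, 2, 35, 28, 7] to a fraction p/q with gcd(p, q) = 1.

55807/20903

Work from the innermost term outward:
Start with 7.
28 + 1/(7/1) = 28 + 1/7 = 197/7
35 + 1/(197/7) = 35 + 7/197 = 6902/197
2 + 1/(6902/197) = 2 + 197/6902 = 14001/6902
1 + 1/(14001/6902) = 1 + 6902/14001 = 20903/14001
2 + 1/(20903/14001) = 2 + 14001/20903 = 55807/20903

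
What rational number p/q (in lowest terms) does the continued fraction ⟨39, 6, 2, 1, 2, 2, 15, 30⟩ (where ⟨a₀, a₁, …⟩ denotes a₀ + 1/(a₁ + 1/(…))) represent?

Starting at the tail and folding back:
Start with 30.
15 + 1/(30/1) = 15 + 1/30 = 451/30
2 + 1/(451/30) = 2 + 30/451 = 932/451
2 + 1/(932/451) = 2 + 451/932 = 2315/932
1 + 1/(2315/932) = 1 + 932/2315 = 3247/2315
2 + 1/(3247/2315) = 2 + 2315/3247 = 8809/3247
6 + 1/(8809/3247) = 6 + 3247/8809 = 56101/8809
39 + 1/(56101/8809) = 39 + 8809/56101 = 2196748/56101

2196748/56101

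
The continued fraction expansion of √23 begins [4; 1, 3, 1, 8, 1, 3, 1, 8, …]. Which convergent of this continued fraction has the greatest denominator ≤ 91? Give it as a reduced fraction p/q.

a_0 = 4: 4/1  (≤ bound)
a_1 = 1: 5/1  (≤ bound)
a_2 = 3: 19/4  (≤ bound)
a_3 = 1: 24/5  (≤ bound)
a_4 = 8: 211/44  (≤ bound)
a_5 = 1: 235/49  (≤ bound)
a_6 = 3: 916/191  (> 91, stop)

235/49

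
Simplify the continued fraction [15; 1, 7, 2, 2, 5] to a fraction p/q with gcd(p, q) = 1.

3605/227

Collapse the nested fraction from the inside out:
Start with 5.
2 + 1/(5/1) = 2 + 1/5 = 11/5
2 + 1/(11/5) = 2 + 5/11 = 27/11
7 + 1/(27/11) = 7 + 11/27 = 200/27
1 + 1/(200/27) = 1 + 27/200 = 227/200
15 + 1/(227/200) = 15 + 200/227 = 3605/227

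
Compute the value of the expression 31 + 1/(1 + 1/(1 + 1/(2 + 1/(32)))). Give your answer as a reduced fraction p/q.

a_0 = 31: 31/1
a_1 = 1: 32/1
a_2 = 1: 63/2
a_3 = 2: 158/5
a_4 = 32: 5119/162

5119/162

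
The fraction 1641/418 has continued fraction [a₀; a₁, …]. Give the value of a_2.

Run the Euclidean algorithm, recording each quotient:
1641 ÷ 418 → quotient 3, remainder 387
418 ÷ 387 → quotient 1, remainder 31
387 ÷ 31 → quotient 12, remainder 15

12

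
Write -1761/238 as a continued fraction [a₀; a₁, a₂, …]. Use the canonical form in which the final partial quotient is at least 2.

[-8; 1, 1, 1, 1, 47]

-1761 = -8·238 + 143, so a_0 = -8
238 = 1·143 + 95, so a_1 = 1
143 = 1·95 + 48, so a_2 = 1
95 = 1·48 + 47, so a_3 = 1
48 = 1·47 + 1, so a_4 = 1
47 = 47·1 + 0, so a_5 = 47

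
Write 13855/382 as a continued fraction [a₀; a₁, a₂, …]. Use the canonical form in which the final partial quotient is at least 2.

Apply division with remainder until the remainder is 0:
13855 ÷ 382 → quotient 36, remainder 103
382 ÷ 103 → quotient 3, remainder 73
103 ÷ 73 → quotient 1, remainder 30
73 ÷ 30 → quotient 2, remainder 13
30 ÷ 13 → quotient 2, remainder 4
13 ÷ 4 → quotient 3, remainder 1
4 ÷ 1 → quotient 4, remainder 0

[36; 3, 1, 2, 2, 3, 4]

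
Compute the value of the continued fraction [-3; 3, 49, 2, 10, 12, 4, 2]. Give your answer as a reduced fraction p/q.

-928432/347871

Starting at the tail and folding back:
Start with 2.
4 + 1/(2/1) = 4 + 1/2 = 9/2
12 + 1/(9/2) = 12 + 2/9 = 110/9
10 + 1/(110/9) = 10 + 9/110 = 1109/110
2 + 1/(1109/110) = 2 + 110/1109 = 2328/1109
49 + 1/(2328/1109) = 49 + 1109/2328 = 115181/2328
3 + 1/(115181/2328) = 3 + 2328/115181 = 347871/115181
-3 + 1/(347871/115181) = -3 + 115181/347871 = -928432/347871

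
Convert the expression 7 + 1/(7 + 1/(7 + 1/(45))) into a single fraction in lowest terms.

16115/2257

a_0 = 7: 7/1
a_1 = 7: 50/7
a_2 = 7: 357/50
a_3 = 45: 16115/2257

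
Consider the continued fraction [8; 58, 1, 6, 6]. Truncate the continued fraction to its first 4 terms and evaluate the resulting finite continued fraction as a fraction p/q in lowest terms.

a_0 = 8: 8/1
a_1 = 58: 465/58
a_2 = 1: 473/59
a_3 = 6: 3303/412

3303/412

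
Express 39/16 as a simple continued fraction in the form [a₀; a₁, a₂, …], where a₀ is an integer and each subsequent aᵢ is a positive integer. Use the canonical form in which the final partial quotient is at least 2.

[2; 2, 3, 2]

Run the Euclidean algorithm, recording each quotient:
39 ÷ 16 → quotient 2, remainder 7
16 ÷ 7 → quotient 2, remainder 2
7 ÷ 2 → quotient 3, remainder 1
2 ÷ 1 → quotient 2, remainder 0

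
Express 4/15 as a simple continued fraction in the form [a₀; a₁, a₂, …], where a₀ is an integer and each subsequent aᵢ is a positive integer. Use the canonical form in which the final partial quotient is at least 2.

Repeatedly divide and take the remainder:
4 = 0·15 + 4, so a_0 = 0
15 = 3·4 + 3, so a_1 = 3
4 = 1·3 + 1, so a_2 = 1
3 = 3·1 + 0, so a_3 = 3

[0; 3, 1, 3]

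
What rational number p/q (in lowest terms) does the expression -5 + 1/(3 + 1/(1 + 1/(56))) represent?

-1078/227

Start with 56.
1 + 1/(56/1) = 1 + 1/56 = 57/56
3 + 1/(57/56) = 3 + 56/57 = 227/57
-5 + 1/(227/57) = -5 + 57/227 = -1078/227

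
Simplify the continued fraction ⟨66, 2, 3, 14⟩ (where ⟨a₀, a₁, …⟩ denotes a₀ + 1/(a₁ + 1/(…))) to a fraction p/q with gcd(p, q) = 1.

a_0 = 66: 66/1
a_1 = 2: 133/2
a_2 = 3: 465/7
a_3 = 14: 6643/100

6643/100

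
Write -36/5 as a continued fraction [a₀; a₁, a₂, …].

Run the Euclidean algorithm, recording each quotient:
⌊-36/5⌋ = -8, remainder 4
⌊5/4⌋ = 1, remainder 1
⌊4/1⌋ = 4, remainder 0

[-8; 1, 4]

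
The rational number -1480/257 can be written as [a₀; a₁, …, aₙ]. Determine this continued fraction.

-1480 ÷ 257 → quotient -6, remainder 62
257 ÷ 62 → quotient 4, remainder 9
62 ÷ 9 → quotient 6, remainder 8
9 ÷ 8 → quotient 1, remainder 1
8 ÷ 1 → quotient 8, remainder 0

[-6; 4, 6, 1, 8]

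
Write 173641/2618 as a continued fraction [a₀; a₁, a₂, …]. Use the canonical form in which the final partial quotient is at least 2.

Run the Euclidean algorithm, recording each quotient:
173641 ÷ 2618 → quotient 66, remainder 853
2618 ÷ 853 → quotient 3, remainder 59
853 ÷ 59 → quotient 14, remainder 27
59 ÷ 27 → quotient 2, remainder 5
27 ÷ 5 → quotient 5, remainder 2
5 ÷ 2 → quotient 2, remainder 1
2 ÷ 1 → quotient 2, remainder 0

[66; 3, 14, 2, 5, 2, 2]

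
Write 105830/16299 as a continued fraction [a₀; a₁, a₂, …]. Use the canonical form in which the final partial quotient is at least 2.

[6; 2, 35, 2, 2, 45]

105830 = 6·16299 + 8036, so a_0 = 6
16299 = 2·8036 + 227, so a_1 = 2
8036 = 35·227 + 91, so a_2 = 35
227 = 2·91 + 45, so a_3 = 2
91 = 2·45 + 1, so a_4 = 2
45 = 45·1 + 0, so a_5 = 45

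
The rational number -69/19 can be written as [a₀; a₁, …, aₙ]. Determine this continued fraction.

[-4; 2, 1, 2, 2]

⌊-69/19⌋ = -4, remainder 7
⌊19/7⌋ = 2, remainder 5
⌊7/5⌋ = 1, remainder 2
⌊5/2⌋ = 2, remainder 1
⌊2/1⌋ = 2, remainder 0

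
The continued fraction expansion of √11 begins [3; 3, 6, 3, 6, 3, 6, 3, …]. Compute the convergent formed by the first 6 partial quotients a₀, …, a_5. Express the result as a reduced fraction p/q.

3970/1197

a_0 = 3: 3/1
a_1 = 3: 10/3
a_2 = 6: 63/19
a_3 = 3: 199/60
a_4 = 6: 1257/379
a_5 = 3: 3970/1197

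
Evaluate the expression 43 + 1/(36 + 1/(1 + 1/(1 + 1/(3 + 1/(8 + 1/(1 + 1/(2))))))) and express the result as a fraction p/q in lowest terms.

295813/6875

Start with 2.
1 + 1/(2/1) = 1 + 1/2 = 3/2
8 + 1/(3/2) = 8 + 2/3 = 26/3
3 + 1/(26/3) = 3 + 3/26 = 81/26
1 + 1/(81/26) = 1 + 26/81 = 107/81
1 + 1/(107/81) = 1 + 81/107 = 188/107
36 + 1/(188/107) = 36 + 107/188 = 6875/188
43 + 1/(6875/188) = 43 + 188/6875 = 295813/6875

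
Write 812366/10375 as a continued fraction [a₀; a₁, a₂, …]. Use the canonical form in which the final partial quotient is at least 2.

Apply division with remainder until the remainder is 0:
812366 = 78·10375 + 3116, so a_0 = 78
10375 = 3·3116 + 1027, so a_1 = 3
3116 = 3·1027 + 35, so a_2 = 3
1027 = 29·35 + 12, so a_3 = 29
35 = 2·12 + 11, so a_4 = 2
12 = 1·11 + 1, so a_5 = 1
11 = 11·1 + 0, so a_6 = 11

[78; 3, 3, 29, 2, 1, 11]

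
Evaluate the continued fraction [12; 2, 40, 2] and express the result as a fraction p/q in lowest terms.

Start with 2.
40 + 1/(2/1) = 40 + 1/2 = 81/2
2 + 1/(81/2) = 2 + 2/81 = 164/81
12 + 1/(164/81) = 12 + 81/164 = 2049/164

2049/164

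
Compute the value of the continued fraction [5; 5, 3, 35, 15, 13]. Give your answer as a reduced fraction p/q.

575555/110948

Collapse the nested fraction from the inside out:
Start with 13.
15 + 1/(13/1) = 15 + 1/13 = 196/13
35 + 1/(196/13) = 35 + 13/196 = 6873/196
3 + 1/(6873/196) = 3 + 196/6873 = 20815/6873
5 + 1/(20815/6873) = 5 + 6873/20815 = 110948/20815
5 + 1/(110948/20815) = 5 + 20815/110948 = 575555/110948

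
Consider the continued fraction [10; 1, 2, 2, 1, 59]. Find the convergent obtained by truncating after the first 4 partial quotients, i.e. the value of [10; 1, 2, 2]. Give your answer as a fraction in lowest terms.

75/7

Work from the innermost term outward:
Start with 2.
2 + 1/(2/1) = 2 + 1/2 = 5/2
1 + 1/(5/2) = 1 + 2/5 = 7/5
10 + 1/(7/5) = 10 + 5/7 = 75/7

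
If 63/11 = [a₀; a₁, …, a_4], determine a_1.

1

⌊63/11⌋ = 5, remainder 8
⌊11/8⌋ = 1, remainder 3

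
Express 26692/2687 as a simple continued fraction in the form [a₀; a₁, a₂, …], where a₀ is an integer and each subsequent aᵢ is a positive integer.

26692 = 9·2687 + 2509, so a_0 = 9
2687 = 1·2509 + 178, so a_1 = 1
2509 = 14·178 + 17, so a_2 = 14
178 = 10·17 + 8, so a_3 = 10
17 = 2·8 + 1, so a_4 = 2
8 = 8·1 + 0, so a_5 = 8

[9; 1, 14, 10, 2, 8]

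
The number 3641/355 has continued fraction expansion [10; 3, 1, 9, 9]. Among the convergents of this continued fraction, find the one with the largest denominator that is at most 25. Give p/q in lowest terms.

a_0 = 10: 10/1  (≤ bound)
a_1 = 3: 31/3  (≤ bound)
a_2 = 1: 41/4  (≤ bound)
a_3 = 9: 400/39  (> 25, stop)

41/4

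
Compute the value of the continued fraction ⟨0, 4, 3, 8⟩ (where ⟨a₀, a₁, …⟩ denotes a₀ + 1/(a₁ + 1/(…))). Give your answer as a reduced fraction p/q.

Start with 8.
3 + 1/(8/1) = 3 + 1/8 = 25/8
4 + 1/(25/8) = 4 + 8/25 = 108/25
0 + 1/(108/25) = 0 + 25/108 = 25/108

25/108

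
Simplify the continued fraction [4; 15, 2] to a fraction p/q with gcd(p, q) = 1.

126/31

Start with 2.
15 + 1/(2/1) = 15 + 1/2 = 31/2
4 + 1/(31/2) = 4 + 2/31 = 126/31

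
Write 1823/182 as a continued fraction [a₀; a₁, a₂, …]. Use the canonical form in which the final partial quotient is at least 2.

1823 = 10·182 + 3, so a_0 = 10
182 = 60·3 + 2, so a_1 = 60
3 = 1·2 + 1, so a_2 = 1
2 = 2·1 + 0, so a_3 = 2

[10; 60, 1, 2]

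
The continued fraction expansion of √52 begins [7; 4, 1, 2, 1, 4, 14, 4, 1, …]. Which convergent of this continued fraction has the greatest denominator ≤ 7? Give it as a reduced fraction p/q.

List convergents until the denominator exceeds the bound:
a_0 = 7: 7/1  (≤ bound)
a_1 = 4: 29/4  (≤ bound)
a_2 = 1: 36/5  (≤ bound)
a_3 = 2: 101/14  (> 7, stop)

36/5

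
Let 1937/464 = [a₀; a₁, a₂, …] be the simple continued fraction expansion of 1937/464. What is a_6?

7

⌊1937/464⌋ = 4, remainder 81
⌊464/81⌋ = 5, remainder 59
⌊81/59⌋ = 1, remainder 22
⌊59/22⌋ = 2, remainder 15
⌊22/15⌋ = 1, remainder 7
⌊15/7⌋ = 2, remainder 1
⌊7/1⌋ = 7, remainder 0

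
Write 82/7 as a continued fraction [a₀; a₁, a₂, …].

[11; 1, 2, 2]

82 = 11·7 + 5, so a_0 = 11
7 = 1·5 + 2, so a_1 = 1
5 = 2·2 + 1, so a_2 = 2
2 = 2·1 + 0, so a_3 = 2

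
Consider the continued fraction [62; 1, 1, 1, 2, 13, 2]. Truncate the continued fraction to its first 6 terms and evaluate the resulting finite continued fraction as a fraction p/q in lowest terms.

Compute successive convergents:
a_0 = 62: 62/1
a_1 = 1: 63/1
a_2 = 1: 125/2
a_3 = 1: 188/3
a_4 = 2: 501/8
a_5 = 13: 6701/107

6701/107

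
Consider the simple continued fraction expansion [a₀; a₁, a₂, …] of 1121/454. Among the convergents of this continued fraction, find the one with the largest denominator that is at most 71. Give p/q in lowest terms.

121/49

a_0 = 2: 2/1  (≤ bound)
a_1 = 2: 5/2  (≤ bound)
a_2 = 7: 37/15  (≤ bound)
a_3 = 1: 42/17  (≤ bound)
a_4 = 1: 79/32  (≤ bound)
a_5 = 1: 121/49  (≤ bound)
a_6 = 1: 200/81  (> 71, stop)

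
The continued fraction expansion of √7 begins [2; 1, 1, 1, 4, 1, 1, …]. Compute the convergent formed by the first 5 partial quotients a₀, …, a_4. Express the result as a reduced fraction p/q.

37/14

Start with 4.
1 + 1/(4/1) = 1 + 1/4 = 5/4
1 + 1/(5/4) = 1 + 4/5 = 9/5
1 + 1/(9/5) = 1 + 5/9 = 14/9
2 + 1/(14/9) = 2 + 9/14 = 37/14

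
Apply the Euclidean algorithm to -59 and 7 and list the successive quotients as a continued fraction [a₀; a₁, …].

[-9; 1, 1, 3]

Repeatedly divide and take the remainder:
-59 ÷ 7 → quotient -9, remainder 4
7 ÷ 4 → quotient 1, remainder 3
4 ÷ 3 → quotient 1, remainder 1
3 ÷ 1 → quotient 3, remainder 0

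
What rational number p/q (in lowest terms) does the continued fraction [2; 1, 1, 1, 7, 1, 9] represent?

682/257

Use the convergent recurrence hₖ = aₖ·hₖ₋₁ + hₖ₋₂ (and likewise for the denominators kₖ):
a_0 = 2: 2/1
a_1 = 1: 3/1
a_2 = 1: 5/2
a_3 = 1: 8/3
a_4 = 7: 61/23
a_5 = 1: 69/26
a_6 = 9: 682/257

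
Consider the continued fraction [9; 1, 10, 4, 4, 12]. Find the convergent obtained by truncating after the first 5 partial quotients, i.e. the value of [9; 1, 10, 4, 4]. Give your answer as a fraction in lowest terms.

1893/191

Start with 4.
4 + 1/(4/1) = 4 + 1/4 = 17/4
10 + 1/(17/4) = 10 + 4/17 = 174/17
1 + 1/(174/17) = 1 + 17/174 = 191/174
9 + 1/(191/174) = 9 + 174/191 = 1893/191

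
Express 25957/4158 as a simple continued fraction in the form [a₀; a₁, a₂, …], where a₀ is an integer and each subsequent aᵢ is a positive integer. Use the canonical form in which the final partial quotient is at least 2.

[6; 4, 8, 3, 1, 2, 3, 3]

25957 = 6·4158 + 1009, so a_0 = 6
4158 = 4·1009 + 122, so a_1 = 4
1009 = 8·122 + 33, so a_2 = 8
122 = 3·33 + 23, so a_3 = 3
33 = 1·23 + 10, so a_4 = 1
23 = 2·10 + 3, so a_5 = 2
10 = 3·3 + 1, so a_6 = 3
3 = 3·1 + 0, so a_7 = 3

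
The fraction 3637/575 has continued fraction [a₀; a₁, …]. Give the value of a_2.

13

3637 = 6·575 + 187, so a_0 = 6
575 = 3·187 + 14, so a_1 = 3
187 = 13·14 + 5, so a_2 = 13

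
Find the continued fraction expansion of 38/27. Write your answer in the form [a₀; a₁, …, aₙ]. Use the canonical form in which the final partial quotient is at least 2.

Repeatedly divide and take the remainder:
⌊38/27⌋ = 1, remainder 11
⌊27/11⌋ = 2, remainder 5
⌊11/5⌋ = 2, remainder 1
⌊5/1⌋ = 5, remainder 0

[1; 2, 2, 5]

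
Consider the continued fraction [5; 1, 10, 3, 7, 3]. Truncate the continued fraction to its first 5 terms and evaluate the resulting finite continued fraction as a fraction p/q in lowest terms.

Work from the innermost term outward:
Start with 7.
3 + 1/(7/1) = 3 + 1/7 = 22/7
10 + 1/(22/7) = 10 + 7/22 = 227/22
1 + 1/(227/22) = 1 + 22/227 = 249/227
5 + 1/(249/227) = 5 + 227/249 = 1472/249

1472/249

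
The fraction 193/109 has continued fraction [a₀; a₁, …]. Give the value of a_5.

3

Apply division with remainder until the remainder is 0:
193 = 1·109 + 84, so a_0 = 1
109 = 1·84 + 25, so a_1 = 1
84 = 3·25 + 9, so a_2 = 3
25 = 2·9 + 7, so a_3 = 2
9 = 1·7 + 2, so a_4 = 1
7 = 3·2 + 1, so a_5 = 3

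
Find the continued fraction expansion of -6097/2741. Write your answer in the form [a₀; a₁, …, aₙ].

[-3; 1, 3, 2, 5, 3, 3, 5]

Run the Euclidean algorithm, recording each quotient:
⌊-6097/2741⌋ = -3, remainder 2126
⌊2741/2126⌋ = 1, remainder 615
⌊2126/615⌋ = 3, remainder 281
⌊615/281⌋ = 2, remainder 53
⌊281/53⌋ = 5, remainder 16
⌊53/16⌋ = 3, remainder 5
⌊16/5⌋ = 3, remainder 1
⌊5/1⌋ = 5, remainder 0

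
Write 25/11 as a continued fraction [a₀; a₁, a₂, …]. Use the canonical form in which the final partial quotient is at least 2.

[2; 3, 1, 2]

Run the Euclidean algorithm, recording each quotient:
25 = 2·11 + 3, so a_0 = 2
11 = 3·3 + 2, so a_1 = 3
3 = 1·2 + 1, so a_2 = 1
2 = 2·1 + 0, so a_3 = 2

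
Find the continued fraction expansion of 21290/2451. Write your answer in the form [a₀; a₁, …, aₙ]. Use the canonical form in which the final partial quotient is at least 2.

[8; 1, 2, 5, 2, 1, 15, 3]

⌊21290/2451⌋ = 8, remainder 1682
⌊2451/1682⌋ = 1, remainder 769
⌊1682/769⌋ = 2, remainder 144
⌊769/144⌋ = 5, remainder 49
⌊144/49⌋ = 2, remainder 46
⌊49/46⌋ = 1, remainder 3
⌊46/3⌋ = 15, remainder 1
⌊3/1⌋ = 3, remainder 0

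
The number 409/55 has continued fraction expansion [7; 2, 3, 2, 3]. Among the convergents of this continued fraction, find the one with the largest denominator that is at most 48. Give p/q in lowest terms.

a_0 = 7: 7/1  (≤ bound)
a_1 = 2: 15/2  (≤ bound)
a_2 = 3: 52/7  (≤ bound)
a_3 = 2: 119/16  (≤ bound)
a_4 = 3: 409/55  (> 48, stop)

119/16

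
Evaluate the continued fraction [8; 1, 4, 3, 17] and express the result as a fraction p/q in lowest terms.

2441/277

Work from the innermost term outward:
Start with 17.
3 + 1/(17/1) = 3 + 1/17 = 52/17
4 + 1/(52/17) = 4 + 17/52 = 225/52
1 + 1/(225/52) = 1 + 52/225 = 277/225
8 + 1/(277/225) = 8 + 225/277 = 2441/277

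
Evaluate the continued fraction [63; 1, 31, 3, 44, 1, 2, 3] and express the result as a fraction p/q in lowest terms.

2794105/43679

Start with 3.
2 + 1/(3/1) = 2 + 1/3 = 7/3
1 + 1/(7/3) = 1 + 3/7 = 10/7
44 + 1/(10/7) = 44 + 7/10 = 447/10
3 + 1/(447/10) = 3 + 10/447 = 1351/447
31 + 1/(1351/447) = 31 + 447/1351 = 42328/1351
1 + 1/(42328/1351) = 1 + 1351/42328 = 43679/42328
63 + 1/(43679/42328) = 63 + 42328/43679 = 2794105/43679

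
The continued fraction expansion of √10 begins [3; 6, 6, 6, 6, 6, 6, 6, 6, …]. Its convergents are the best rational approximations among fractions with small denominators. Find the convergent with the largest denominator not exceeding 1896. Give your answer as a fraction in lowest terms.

List convergents until the denominator exceeds the bound:
a_0 = 3: 3/1  (≤ bound)
a_1 = 6: 19/6  (≤ bound)
a_2 = 6: 117/37  (≤ bound)
a_3 = 6: 721/228  (≤ bound)
a_4 = 6: 4443/1405  (≤ bound)
a_5 = 6: 27379/8658  (> 1896, stop)

4443/1405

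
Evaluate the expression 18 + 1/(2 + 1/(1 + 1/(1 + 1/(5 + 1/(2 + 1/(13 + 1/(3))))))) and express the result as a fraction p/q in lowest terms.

Build up convergents one term at a time:
a_0 = 18: 18/1
a_1 = 2: 37/2
a_2 = 1: 55/3
a_3 = 1: 92/5
a_4 = 5: 515/28
a_5 = 2: 1122/61
a_6 = 13: 15101/821
a_7 = 3: 46425/2524

46425/2524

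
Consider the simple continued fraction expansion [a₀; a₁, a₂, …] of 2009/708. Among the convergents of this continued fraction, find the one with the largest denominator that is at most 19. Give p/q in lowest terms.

List convergents until the denominator exceeds the bound:
a_0 = 2: 2/1  (≤ bound)
a_1 = 1: 3/1  (≤ bound)
a_2 = 5: 17/6  (≤ bound)
a_3 = 6: 105/37  (> 19, stop)

17/6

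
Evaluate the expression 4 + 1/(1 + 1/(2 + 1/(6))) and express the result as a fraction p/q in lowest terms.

89/19

Start with 6.
2 + 1/(6/1) = 2 + 1/6 = 13/6
1 + 1/(13/6) = 1 + 6/13 = 19/13
4 + 1/(19/13) = 4 + 13/19 = 89/19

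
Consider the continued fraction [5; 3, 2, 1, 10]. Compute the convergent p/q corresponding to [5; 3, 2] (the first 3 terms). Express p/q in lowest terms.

37/7

a_0 = 5: 5/1
a_1 = 3: 16/3
a_2 = 2: 37/7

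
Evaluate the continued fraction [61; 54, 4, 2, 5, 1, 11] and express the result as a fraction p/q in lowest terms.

2273059/37252

a_0 = 61: 61/1
a_1 = 54: 3295/54
a_2 = 4: 13241/217
a_3 = 2: 29777/488
a_4 = 5: 162126/2657
a_5 = 1: 191903/3145
a_6 = 11: 2273059/37252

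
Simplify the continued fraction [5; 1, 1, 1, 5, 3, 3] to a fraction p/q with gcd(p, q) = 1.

Start with 3.
3 + 1/(3/1) = 3 + 1/3 = 10/3
5 + 1/(10/3) = 5 + 3/10 = 53/10
1 + 1/(53/10) = 1 + 10/53 = 63/53
1 + 1/(63/53) = 1 + 53/63 = 116/63
1 + 1/(116/63) = 1 + 63/116 = 179/116
5 + 1/(179/116) = 5 + 116/179 = 1011/179

1011/179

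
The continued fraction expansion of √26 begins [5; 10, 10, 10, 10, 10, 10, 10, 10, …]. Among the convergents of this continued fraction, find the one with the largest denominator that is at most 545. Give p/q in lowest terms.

a_0 = 5: 5/1  (≤ bound)
a_1 = 10: 51/10  (≤ bound)
a_2 = 10: 515/101  (≤ bound)
a_3 = 10: 5201/1020  (> 545, stop)

515/101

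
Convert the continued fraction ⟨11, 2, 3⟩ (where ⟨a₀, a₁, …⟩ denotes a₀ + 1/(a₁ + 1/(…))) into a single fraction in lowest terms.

Work from the innermost term outward:
Start with 3.
2 + 1/(3/1) = 2 + 1/3 = 7/3
11 + 1/(7/3) = 11 + 3/7 = 80/7

80/7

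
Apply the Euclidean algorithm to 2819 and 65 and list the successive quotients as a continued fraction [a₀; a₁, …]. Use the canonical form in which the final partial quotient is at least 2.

[43; 2, 1, 2, 2, 3]

Run the Euclidean algorithm, recording each quotient:
⌊2819/65⌋ = 43, remainder 24
⌊65/24⌋ = 2, remainder 17
⌊24/17⌋ = 1, remainder 7
⌊17/7⌋ = 2, remainder 3
⌊7/3⌋ = 2, remainder 1
⌊3/1⌋ = 3, remainder 0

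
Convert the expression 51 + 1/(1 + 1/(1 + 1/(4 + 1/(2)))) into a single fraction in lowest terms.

1031/20

Start with 2.
4 + 1/(2/1) = 4 + 1/2 = 9/2
1 + 1/(9/2) = 1 + 2/9 = 11/9
1 + 1/(11/9) = 1 + 9/11 = 20/11
51 + 1/(20/11) = 51 + 11/20 = 1031/20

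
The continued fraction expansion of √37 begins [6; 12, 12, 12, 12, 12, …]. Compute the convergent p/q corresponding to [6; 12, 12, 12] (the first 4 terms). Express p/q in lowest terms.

Start with 12.
12 + 1/(12/1) = 12 + 1/12 = 145/12
12 + 1/(145/12) = 12 + 12/145 = 1752/145
6 + 1/(1752/145) = 6 + 145/1752 = 10657/1752

10657/1752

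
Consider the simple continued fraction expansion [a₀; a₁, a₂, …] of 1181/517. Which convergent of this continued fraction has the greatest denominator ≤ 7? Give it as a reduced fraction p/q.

16/7

a_0 = 2: 2/1  (≤ bound)
a_1 = 3: 7/3  (≤ bound)
a_2 = 1: 9/4  (≤ bound)
a_3 = 1: 16/7  (≤ bound)
a_4 = 14: 233/102  (> 7, stop)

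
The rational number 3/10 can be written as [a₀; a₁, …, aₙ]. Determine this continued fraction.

[0; 3, 3]

Apply division with remainder until the remainder is 0:
⌊3/10⌋ = 0, remainder 3
⌊10/3⌋ = 3, remainder 1
⌊3/1⌋ = 3, remainder 0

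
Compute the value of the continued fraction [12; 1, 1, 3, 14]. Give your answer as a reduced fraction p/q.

Work from the innermost term outward:
Start with 14.
3 + 1/(14/1) = 3 + 1/14 = 43/14
1 + 1/(43/14) = 1 + 14/43 = 57/43
1 + 1/(57/43) = 1 + 43/57 = 100/57
12 + 1/(100/57) = 12 + 57/100 = 1257/100

1257/100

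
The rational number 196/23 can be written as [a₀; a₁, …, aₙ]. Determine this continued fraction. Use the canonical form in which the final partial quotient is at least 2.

[8; 1, 1, 11]

196 ÷ 23 → quotient 8, remainder 12
23 ÷ 12 → quotient 1, remainder 11
12 ÷ 11 → quotient 1, remainder 1
11 ÷ 1 → quotient 11, remainder 0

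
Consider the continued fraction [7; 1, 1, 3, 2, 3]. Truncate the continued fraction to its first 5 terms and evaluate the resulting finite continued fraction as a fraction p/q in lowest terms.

Start with 2.
3 + 1/(2/1) = 3 + 1/2 = 7/2
1 + 1/(7/2) = 1 + 2/7 = 9/7
1 + 1/(9/7) = 1 + 7/9 = 16/9
7 + 1/(16/9) = 7 + 9/16 = 121/16

121/16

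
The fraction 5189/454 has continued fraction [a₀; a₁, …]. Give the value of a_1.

2

⌊5189/454⌋ = 11, remainder 195
⌊454/195⌋ = 2, remainder 64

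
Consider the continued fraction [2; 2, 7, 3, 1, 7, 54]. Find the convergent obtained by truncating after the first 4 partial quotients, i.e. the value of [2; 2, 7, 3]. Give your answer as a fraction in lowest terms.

Start with 3.
7 + 1/(3/1) = 7 + 1/3 = 22/3
2 + 1/(22/3) = 2 + 3/22 = 47/22
2 + 1/(47/22) = 2 + 22/47 = 116/47

116/47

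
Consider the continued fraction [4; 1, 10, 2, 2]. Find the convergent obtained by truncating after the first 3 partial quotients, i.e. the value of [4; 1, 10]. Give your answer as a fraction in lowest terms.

a_0 = 4: 4/1
a_1 = 1: 5/1
a_2 = 10: 54/11

54/11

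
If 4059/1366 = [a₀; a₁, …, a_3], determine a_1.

1

Apply division with remainder until the remainder is 0:
4059 ÷ 1366 → quotient 2, remainder 1327
1366 ÷ 1327 → quotient 1, remainder 39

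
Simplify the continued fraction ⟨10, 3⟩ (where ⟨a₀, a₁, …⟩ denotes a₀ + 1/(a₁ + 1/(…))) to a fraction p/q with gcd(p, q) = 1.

31/3

Collapse the nested fraction from the inside out:
Start with 3.
10 + 1/(3/1) = 10 + 1/3 = 31/3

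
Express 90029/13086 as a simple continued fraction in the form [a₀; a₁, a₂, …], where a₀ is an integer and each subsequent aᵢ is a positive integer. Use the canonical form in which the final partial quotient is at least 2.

⌊90029/13086⌋ = 6, remainder 11513
⌊13086/11513⌋ = 1, remainder 1573
⌊11513/1573⌋ = 7, remainder 502
⌊1573/502⌋ = 3, remainder 67
⌊502/67⌋ = 7, remainder 33
⌊67/33⌋ = 2, remainder 1
⌊33/1⌋ = 33, remainder 0

[6; 1, 7, 3, 7, 2, 33]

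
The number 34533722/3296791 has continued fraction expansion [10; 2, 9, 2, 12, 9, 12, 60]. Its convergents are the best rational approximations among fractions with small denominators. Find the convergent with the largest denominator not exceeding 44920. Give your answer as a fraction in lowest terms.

a_0 = 10: 10/1  (≤ bound)
a_1 = 2: 21/2  (≤ bound)
a_2 = 9: 199/19  (≤ bound)
a_3 = 2: 419/40  (≤ bound)
a_4 = 12: 5227/499  (≤ bound)
a_5 = 9: 47462/4531  (≤ bound)
a_6 = 12: 574771/54871  (> 44920, stop)

47462/4531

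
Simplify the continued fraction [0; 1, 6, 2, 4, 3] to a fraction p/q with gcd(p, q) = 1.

Use the convergent recurrence hₖ = aₖ·hₖ₋₁ + hₖ₋₂ (and likewise for the denominators kₖ):
a_0 = 0: 0/1
a_1 = 1: 1/1
a_2 = 6: 6/7
a_3 = 2: 13/15
a_4 = 4: 58/67
a_5 = 3: 187/216

187/216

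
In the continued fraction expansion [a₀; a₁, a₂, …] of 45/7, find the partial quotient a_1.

2

⌊45/7⌋ = 6, remainder 3
⌊7/3⌋ = 2, remainder 1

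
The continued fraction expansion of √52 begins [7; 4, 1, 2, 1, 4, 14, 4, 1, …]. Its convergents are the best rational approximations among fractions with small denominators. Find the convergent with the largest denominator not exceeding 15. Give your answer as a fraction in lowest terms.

List convergents until the denominator exceeds the bound:
a_0 = 7: 7/1  (≤ bound)
a_1 = 4: 29/4  (≤ bound)
a_2 = 1: 36/5  (≤ bound)
a_3 = 2: 101/14  (≤ bound)
a_4 = 1: 137/19  (> 15, stop)

101/14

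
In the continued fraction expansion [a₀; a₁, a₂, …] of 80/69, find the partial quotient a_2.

80 ÷ 69 → quotient 1, remainder 11
69 ÷ 11 → quotient 6, remainder 3
11 ÷ 3 → quotient 3, remainder 2

3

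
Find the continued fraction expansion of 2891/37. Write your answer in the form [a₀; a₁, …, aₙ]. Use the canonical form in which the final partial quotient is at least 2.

⌊2891/37⌋ = 78, remainder 5
⌊37/5⌋ = 7, remainder 2
⌊5/2⌋ = 2, remainder 1
⌊2/1⌋ = 2, remainder 0

[78; 7, 2, 2]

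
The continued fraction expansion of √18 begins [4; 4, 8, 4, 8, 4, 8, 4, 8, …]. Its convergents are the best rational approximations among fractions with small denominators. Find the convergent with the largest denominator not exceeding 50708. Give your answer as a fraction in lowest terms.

List convergents until the denominator exceeds the bound:
a_0 = 4: 4/1  (≤ bound)
a_1 = 4: 17/4  (≤ bound)
a_2 = 8: 140/33  (≤ bound)
a_3 = 4: 577/136  (≤ bound)
a_4 = 8: 4756/1121  (≤ bound)
a_5 = 4: 19601/4620  (≤ bound)
a_6 = 8: 161564/38081  (≤ bound)
a_7 = 4: 665857/156944  (> 50708, stop)

161564/38081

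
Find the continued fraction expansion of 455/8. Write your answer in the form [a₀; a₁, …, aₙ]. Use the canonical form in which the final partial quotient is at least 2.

455 ÷ 8 → quotient 56, remainder 7
8 ÷ 7 → quotient 1, remainder 1
7 ÷ 1 → quotient 7, remainder 0

[56; 1, 7]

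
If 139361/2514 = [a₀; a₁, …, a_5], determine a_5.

47

⌊139361/2514⌋ = 55, remainder 1091
⌊2514/1091⌋ = 2, remainder 332
⌊1091/332⌋ = 3, remainder 95
⌊332/95⌋ = 3, remainder 47
⌊95/47⌋ = 2, remainder 1
⌊47/1⌋ = 47, remainder 0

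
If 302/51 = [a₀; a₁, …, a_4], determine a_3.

302 ÷ 51 → quotient 5, remainder 47
51 ÷ 47 → quotient 1, remainder 4
47 ÷ 4 → quotient 11, remainder 3
4 ÷ 3 → quotient 1, remainder 1

1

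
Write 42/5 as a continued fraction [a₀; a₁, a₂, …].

Run the Euclidean algorithm, recording each quotient:
42 ÷ 5 → quotient 8, remainder 2
5 ÷ 2 → quotient 2, remainder 1
2 ÷ 1 → quotient 2, remainder 0

[8; 2, 2]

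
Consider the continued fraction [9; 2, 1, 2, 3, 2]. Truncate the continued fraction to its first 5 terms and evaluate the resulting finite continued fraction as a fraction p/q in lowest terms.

Work from the innermost term outward:
Start with 3.
2 + 1/(3/1) = 2 + 1/3 = 7/3
1 + 1/(7/3) = 1 + 3/7 = 10/7
2 + 1/(10/7) = 2 + 7/10 = 27/10
9 + 1/(27/10) = 9 + 10/27 = 253/27

253/27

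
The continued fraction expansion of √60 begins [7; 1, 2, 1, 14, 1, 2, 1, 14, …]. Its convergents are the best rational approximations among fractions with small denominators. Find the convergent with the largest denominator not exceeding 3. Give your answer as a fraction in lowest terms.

List convergents until the denominator exceeds the bound:
a_0 = 7: 7/1  (≤ bound)
a_1 = 1: 8/1  (≤ bound)
a_2 = 2: 23/3  (≤ bound)
a_3 = 1: 31/4  (> 3, stop)

23/3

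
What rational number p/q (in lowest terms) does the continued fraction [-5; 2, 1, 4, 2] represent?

Start with 2.
4 + 1/(2/1) = 4 + 1/2 = 9/2
1 + 1/(9/2) = 1 + 2/9 = 11/9
2 + 1/(11/9) = 2 + 9/11 = 31/11
-5 + 1/(31/11) = -5 + 11/31 = -144/31

-144/31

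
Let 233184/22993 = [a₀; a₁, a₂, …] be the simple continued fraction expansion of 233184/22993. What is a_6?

Repeatedly divide and take the remainder:
233184 = 10·22993 + 3254, so a_0 = 10
22993 = 7·3254 + 215, so a_1 = 7
3254 = 15·215 + 29, so a_2 = 15
215 = 7·29 + 12, so a_3 = 7
29 = 2·12 + 5, so a_4 = 2
12 = 2·5 + 2, so a_5 = 2
5 = 2·2 + 1, so a_6 = 2

2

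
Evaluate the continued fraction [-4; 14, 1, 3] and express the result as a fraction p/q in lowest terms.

-232/59

Work from the innermost term outward:
Start with 3.
1 + 1/(3/1) = 1 + 1/3 = 4/3
14 + 1/(4/3) = 14 + 3/4 = 59/4
-4 + 1/(59/4) = -4 + 4/59 = -232/59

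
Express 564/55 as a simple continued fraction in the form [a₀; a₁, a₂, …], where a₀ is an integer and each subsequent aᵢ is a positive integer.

Repeatedly divide and take the remainder:
⌊564/55⌋ = 10, remainder 14
⌊55/14⌋ = 3, remainder 13
⌊14/13⌋ = 1, remainder 1
⌊13/1⌋ = 13, remainder 0

[10; 3, 1, 13]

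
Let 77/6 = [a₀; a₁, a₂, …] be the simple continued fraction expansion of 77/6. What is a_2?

77 = 12·6 + 5, so a_0 = 12
6 = 1·5 + 1, so a_1 = 1
5 = 5·1 + 0, so a_2 = 5

5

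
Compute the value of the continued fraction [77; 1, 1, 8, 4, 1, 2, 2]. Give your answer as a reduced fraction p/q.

a_0 = 77: 77/1
a_1 = 1: 78/1
a_2 = 1: 155/2
a_3 = 8: 1318/17
a_4 = 4: 5427/70
a_5 = 1: 6745/87
a_6 = 2: 18917/244
a_7 = 2: 44579/575

44579/575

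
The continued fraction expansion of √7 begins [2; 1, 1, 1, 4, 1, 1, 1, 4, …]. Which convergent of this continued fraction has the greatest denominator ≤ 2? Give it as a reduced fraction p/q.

a_0 = 2: 2/1  (≤ bound)
a_1 = 1: 3/1  (≤ bound)
a_2 = 1: 5/2  (≤ bound)
a_3 = 1: 8/3  (> 2, stop)

5/2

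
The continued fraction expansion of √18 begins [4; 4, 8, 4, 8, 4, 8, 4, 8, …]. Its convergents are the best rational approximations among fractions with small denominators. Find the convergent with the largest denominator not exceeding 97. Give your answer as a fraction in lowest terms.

a_0 = 4: 4/1  (≤ bound)
a_1 = 4: 17/4  (≤ bound)
a_2 = 8: 140/33  (≤ bound)
a_3 = 4: 577/136  (> 97, stop)

140/33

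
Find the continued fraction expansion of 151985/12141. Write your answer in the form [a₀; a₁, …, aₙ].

151985 ÷ 12141 → quotient 12, remainder 6293
12141 ÷ 6293 → quotient 1, remainder 5848
6293 ÷ 5848 → quotient 1, remainder 445
5848 ÷ 445 → quotient 13, remainder 63
445 ÷ 63 → quotient 7, remainder 4
63 ÷ 4 → quotient 15, remainder 3
4 ÷ 3 → quotient 1, remainder 1
3 ÷ 1 → quotient 3, remainder 0

[12; 1, 1, 13, 7, 15, 1, 3]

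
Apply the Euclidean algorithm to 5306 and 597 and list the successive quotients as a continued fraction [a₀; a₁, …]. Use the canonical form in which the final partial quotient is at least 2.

[8; 1, 7, 1, 10, 6]

5306 ÷ 597 → quotient 8, remainder 530
597 ÷ 530 → quotient 1, remainder 67
530 ÷ 67 → quotient 7, remainder 61
67 ÷ 61 → quotient 1, remainder 6
61 ÷ 6 → quotient 10, remainder 1
6 ÷ 1 → quotient 6, remainder 0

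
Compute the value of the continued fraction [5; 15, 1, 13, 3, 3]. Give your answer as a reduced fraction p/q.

Start with 3.
3 + 1/(3/1) = 3 + 1/3 = 10/3
13 + 1/(10/3) = 13 + 3/10 = 133/10
1 + 1/(133/10) = 1 + 10/133 = 143/133
15 + 1/(143/133) = 15 + 133/143 = 2278/143
5 + 1/(2278/143) = 5 + 143/2278 = 11533/2278

11533/2278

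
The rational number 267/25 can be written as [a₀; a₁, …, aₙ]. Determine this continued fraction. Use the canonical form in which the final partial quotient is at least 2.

[10; 1, 2, 8]

267 ÷ 25 → quotient 10, remainder 17
25 ÷ 17 → quotient 1, remainder 8
17 ÷ 8 → quotient 2, remainder 1
8 ÷ 1 → quotient 8, remainder 0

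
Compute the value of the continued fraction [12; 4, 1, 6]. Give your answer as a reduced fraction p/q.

415/34

a_0 = 12: 12/1
a_1 = 4: 49/4
a_2 = 1: 61/5
a_3 = 6: 415/34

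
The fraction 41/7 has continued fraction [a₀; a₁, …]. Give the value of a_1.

1

⌊41/7⌋ = 5, remainder 6
⌊7/6⌋ = 1, remainder 1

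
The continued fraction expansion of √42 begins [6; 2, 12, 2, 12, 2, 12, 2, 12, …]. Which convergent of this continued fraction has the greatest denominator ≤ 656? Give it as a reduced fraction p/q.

4206/649

List convergents until the denominator exceeds the bound:
a_0 = 6: 6/1  (≤ bound)
a_1 = 2: 13/2  (≤ bound)
a_2 = 12: 162/25  (≤ bound)
a_3 = 2: 337/52  (≤ bound)
a_4 = 12: 4206/649  (≤ bound)
a_5 = 2: 8749/1350  (> 656, stop)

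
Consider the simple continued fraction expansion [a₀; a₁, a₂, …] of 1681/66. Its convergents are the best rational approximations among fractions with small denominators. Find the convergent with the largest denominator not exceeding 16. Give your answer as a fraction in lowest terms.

382/15

a_0 = 25: 25/1  (≤ bound)
a_1 = 2: 51/2  (≤ bound)
a_2 = 7: 382/15  (≤ bound)
a_3 = 1: 433/17  (> 16, stop)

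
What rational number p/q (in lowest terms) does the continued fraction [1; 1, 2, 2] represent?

Build up convergents one term at a time:
a_0 = 1: 1/1
a_1 = 1: 2/1
a_2 = 2: 5/3
a_3 = 2: 12/7

12/7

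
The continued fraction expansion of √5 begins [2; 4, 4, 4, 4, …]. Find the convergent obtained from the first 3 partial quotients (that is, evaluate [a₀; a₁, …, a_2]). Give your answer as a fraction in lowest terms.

Build up convergents one term at a time:
a_0 = 2: 2/1
a_1 = 4: 9/4
a_2 = 4: 38/17

38/17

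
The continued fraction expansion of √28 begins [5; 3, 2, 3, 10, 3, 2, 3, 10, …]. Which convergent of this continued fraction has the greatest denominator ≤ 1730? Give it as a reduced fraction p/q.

4048/765

a_0 = 5: 5/1  (≤ bound)
a_1 = 3: 16/3  (≤ bound)
a_2 = 2: 37/7  (≤ bound)
a_3 = 3: 127/24  (≤ bound)
a_4 = 10: 1307/247  (≤ bound)
a_5 = 3: 4048/765  (≤ bound)
a_6 = 2: 9403/1777  (> 1730, stop)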